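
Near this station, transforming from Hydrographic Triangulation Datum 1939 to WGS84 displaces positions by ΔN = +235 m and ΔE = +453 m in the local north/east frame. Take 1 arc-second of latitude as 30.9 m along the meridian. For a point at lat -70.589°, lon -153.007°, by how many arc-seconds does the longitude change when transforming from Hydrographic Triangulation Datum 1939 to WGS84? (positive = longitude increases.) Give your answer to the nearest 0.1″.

Δλ = 44.1″

At latitude -70.589°, cos φ = 0.332342.
1″ of longitude at this latitude = 30.90 × cos φ = 10.2694 m, so Δλ = 453.0 / 10.2694 = 44.112″.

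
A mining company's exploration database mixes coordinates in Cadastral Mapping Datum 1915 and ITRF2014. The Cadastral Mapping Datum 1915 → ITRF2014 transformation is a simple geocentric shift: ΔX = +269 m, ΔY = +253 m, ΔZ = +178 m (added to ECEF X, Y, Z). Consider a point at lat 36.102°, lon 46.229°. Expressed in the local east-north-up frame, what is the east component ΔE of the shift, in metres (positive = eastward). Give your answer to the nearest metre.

ΔE = -19 m

The local east axis at (φ, λ) is (−sin λ, cos λ, 0), so ΔE = −sin(46.229°)·269 + cos(46.229°)·253 = -19.23 m.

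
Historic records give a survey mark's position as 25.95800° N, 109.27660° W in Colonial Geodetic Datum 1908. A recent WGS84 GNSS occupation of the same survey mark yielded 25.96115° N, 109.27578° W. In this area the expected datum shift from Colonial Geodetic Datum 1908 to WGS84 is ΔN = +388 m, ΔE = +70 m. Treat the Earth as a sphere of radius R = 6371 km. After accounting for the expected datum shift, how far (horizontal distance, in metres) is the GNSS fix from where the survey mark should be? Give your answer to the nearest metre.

40 m

Observed coordinate differences: Δφ = +0.00315°, Δλ = +0.00082°.
Converting to metres (1° lat = 111195 m, cos φ = 0.899115): observed ΔN = 350.3 m, observed ΔE = 82.0 m.
Subtracting the expected shift leaves a residual of 350.3 − (388) = -37.7 m north and 82.0 − (70) = 12.0 m east.
Residual distance = √((-37.7)² + 12.0²) = 39.6 m.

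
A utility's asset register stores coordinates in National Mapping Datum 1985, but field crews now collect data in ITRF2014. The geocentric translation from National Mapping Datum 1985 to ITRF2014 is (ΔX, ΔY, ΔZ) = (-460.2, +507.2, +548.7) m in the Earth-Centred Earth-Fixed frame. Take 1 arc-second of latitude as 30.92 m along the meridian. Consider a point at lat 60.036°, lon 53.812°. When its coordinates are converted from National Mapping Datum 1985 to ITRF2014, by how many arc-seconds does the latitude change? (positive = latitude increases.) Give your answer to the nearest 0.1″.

sin φ = 0.866339, cos φ = 0.499456, sin λ = 0.807084, cos λ = 0.590437.
North component: ΔN = −sin φ cos λ·ΔX − sin φ sin λ·ΔY + cos φ·ΔZ = −(0.866339)(0.590437)(-460.2) − (0.866339)(0.807084)(507.2) + (0.499456)(548.7) = 154.81 m.
1° of latitude spans 3600 × 30.92 = 111312 m, so Δφ = 154.81 / 111312 × 3600 = 5.007″.

Δφ = 5.0″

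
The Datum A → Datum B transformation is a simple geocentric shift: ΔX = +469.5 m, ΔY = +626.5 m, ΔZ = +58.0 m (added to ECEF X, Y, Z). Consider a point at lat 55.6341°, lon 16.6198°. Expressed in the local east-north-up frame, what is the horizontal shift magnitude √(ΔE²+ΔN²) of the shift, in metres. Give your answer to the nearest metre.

674 m

At φ = 55.6341°, λ = 16.6198°: sin φ = 0.825450, cos φ = 0.564476, sin λ = 0.286020, cos λ = 0.958224.
ΔE = −sin λ·ΔX + cos λ·ΔY = −(0.286020)·(469.5) + (0.958224)·(626.5) = 466.04 m.
ΔN = −sin φ cos λ·ΔX − sin φ sin λ·ΔY + cos φ·ΔZ = −(0.825450)(0.958224)(469.5) − (0.825450)(0.286020)(626.5) + (0.564476)(58.0) = -486.53 m.
Horizontal magnitude = √(ΔE² + ΔN²) = √(466.04² + (-486.53)²) = 673.73 m.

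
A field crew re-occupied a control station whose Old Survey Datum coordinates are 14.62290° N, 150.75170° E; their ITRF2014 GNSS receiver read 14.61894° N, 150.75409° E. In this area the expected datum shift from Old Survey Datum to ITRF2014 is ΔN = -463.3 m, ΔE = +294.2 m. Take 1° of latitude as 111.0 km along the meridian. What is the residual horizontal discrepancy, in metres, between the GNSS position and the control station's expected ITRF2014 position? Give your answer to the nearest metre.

Observed coordinate differences: Δφ = -0.00396°, Δλ = +0.00239°.
Converting to metres (1° lat = 111000 m, cos φ = 0.967608): observed ΔN = -439.6 m, observed ΔE = 256.7 m.
Subtracting the expected shift leaves a residual of -439.6 − (-463.3) = 23.7 m north and 256.7 − (294.2) = -37.5 m east.
Residual distance = √(23.7² + (-37.5)²) = 44.4 m.

44 m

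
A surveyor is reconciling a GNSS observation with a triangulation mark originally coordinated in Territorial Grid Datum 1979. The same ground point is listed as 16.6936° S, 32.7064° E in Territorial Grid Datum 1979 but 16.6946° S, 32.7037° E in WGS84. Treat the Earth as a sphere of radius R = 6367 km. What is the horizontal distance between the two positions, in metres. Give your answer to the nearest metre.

308 m

Δφ = -16.6946° − -16.6936° = -0.0010°; Δλ = 32.7037° − 32.7064° = -0.0027°.
1° along a meridian = πR/180 = 111125 m.
ΔN = Δφ × 111125 = -111.1 m; ΔE = Δλ × 111125 × cos(-16.6936°) = -0.0027 × 111125 × 0.957855 = -287.4 m.
Distance = √(ΔE² + ΔN²) = √((-287.4)² + (-111.1)²) = 308.1 m.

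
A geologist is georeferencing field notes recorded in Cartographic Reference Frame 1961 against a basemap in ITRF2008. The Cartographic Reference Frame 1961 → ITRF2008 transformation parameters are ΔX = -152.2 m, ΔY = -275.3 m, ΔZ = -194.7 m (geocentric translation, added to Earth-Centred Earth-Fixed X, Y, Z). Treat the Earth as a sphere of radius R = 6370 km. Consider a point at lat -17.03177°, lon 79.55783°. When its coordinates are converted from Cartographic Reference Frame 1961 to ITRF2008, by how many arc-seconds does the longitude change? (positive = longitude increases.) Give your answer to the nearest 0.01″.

Δλ = 3.38″

sin φ = -0.292902, cos φ = 0.956142, sin λ = 0.983438, cos λ = 0.181243.
East component: ΔE = −sin λ·ΔX + cos λ·ΔY = −(0.983438)(-152.2) + (0.181243)(-275.3) = 99.78 m.
1° of latitude spans πR/180 = 111177 m; at latitude φ, 1° of longitude spans that × cos φ = 106301.5 m, so Δλ = 99.78 / 106301.5 × 3600 = 3.379″.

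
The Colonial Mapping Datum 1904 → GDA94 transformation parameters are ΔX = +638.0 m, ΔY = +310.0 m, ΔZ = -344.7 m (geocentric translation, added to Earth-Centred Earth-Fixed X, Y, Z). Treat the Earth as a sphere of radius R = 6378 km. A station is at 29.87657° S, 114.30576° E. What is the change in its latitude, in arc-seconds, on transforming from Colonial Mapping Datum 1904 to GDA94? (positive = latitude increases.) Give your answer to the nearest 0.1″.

sin φ = -0.498133, cos φ = 0.867101, sin λ = 0.911362, cos λ = -0.411606.
North component: ΔN = −sin φ cos λ·ΔX − sin φ sin λ·ΔY + cos φ·ΔZ = −(-0.498133)(-0.411606)(638.0) − (-0.498133)(0.911362)(310.0) + (0.867101)(-344.7) = -288.97 m.
1° of latitude spans πR/180 = 111317 m, so Δφ = -288.97 / 111317 × 3600 = -9.345″.

Δφ = -9.3″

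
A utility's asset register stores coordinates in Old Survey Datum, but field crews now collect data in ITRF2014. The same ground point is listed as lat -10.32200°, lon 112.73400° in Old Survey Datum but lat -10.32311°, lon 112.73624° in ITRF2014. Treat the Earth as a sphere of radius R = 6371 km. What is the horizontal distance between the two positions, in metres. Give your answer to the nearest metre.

274 m

Δφ = -10.32311° − -10.32200° = -0.00111°; Δλ = 112.73624° − 112.73400° = +0.00224°.
1° along a meridian = πR/180 = 111195 m.
ΔN = Δφ × 111195 = -123.4 m; ΔE = Δλ × 111195 × cos(-10.32200°) = +0.00224 × 111195 × 0.983816 = 245.0 m.
Distance = √(ΔE² + ΔN²) = √(245.0² + (-123.4)²) = 274.4 m.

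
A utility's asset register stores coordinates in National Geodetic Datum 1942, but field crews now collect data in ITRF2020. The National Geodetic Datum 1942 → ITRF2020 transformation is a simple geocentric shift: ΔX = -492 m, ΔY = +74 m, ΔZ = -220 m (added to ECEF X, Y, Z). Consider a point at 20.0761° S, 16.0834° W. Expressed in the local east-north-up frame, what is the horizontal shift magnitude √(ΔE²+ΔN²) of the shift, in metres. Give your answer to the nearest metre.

382 m

The local east axis at (φ, λ) is (−sin λ, cos λ, 0), so ΔE = −sin(-16.0834°)·(-492) + cos(-16.0834°)·74 = -65.20 m.
The local north axis is (−sin φ cos λ, −sin φ sin λ, cos φ), giving ΔN = -162.277 − 7.037 − 206.632 = -375.95 m.
Horizontal magnitude = √(ΔE² + ΔN²) = √((-65.20)² + (-375.95)²) = 381.56 m.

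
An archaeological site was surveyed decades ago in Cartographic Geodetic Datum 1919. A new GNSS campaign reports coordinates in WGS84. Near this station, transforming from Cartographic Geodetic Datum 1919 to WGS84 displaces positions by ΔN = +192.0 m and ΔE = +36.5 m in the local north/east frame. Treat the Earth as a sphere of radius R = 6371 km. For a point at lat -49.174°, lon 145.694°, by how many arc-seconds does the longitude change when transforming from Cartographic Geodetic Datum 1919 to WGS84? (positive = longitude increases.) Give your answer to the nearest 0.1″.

Δλ = 1.8″

At latitude -49.174°, cos φ = 0.653764.
One radian of longitude at latitude φ spans R cos φ, so Δλ = ΔE / (R cos φ) = 36.5 / (6371000 × 0.653764) = 8.7632e-06 rad = 1.808″.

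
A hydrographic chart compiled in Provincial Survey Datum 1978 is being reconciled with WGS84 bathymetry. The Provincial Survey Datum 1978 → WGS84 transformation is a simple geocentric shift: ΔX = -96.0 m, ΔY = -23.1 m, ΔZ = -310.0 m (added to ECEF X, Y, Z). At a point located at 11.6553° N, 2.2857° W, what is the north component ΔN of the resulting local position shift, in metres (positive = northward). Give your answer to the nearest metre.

The local north axis is (−sin φ cos λ, −sin φ sin λ, cos φ), giving ΔN = 19.379 − 0.186 − 303.608 = -284.42 m.

ΔN = -284 m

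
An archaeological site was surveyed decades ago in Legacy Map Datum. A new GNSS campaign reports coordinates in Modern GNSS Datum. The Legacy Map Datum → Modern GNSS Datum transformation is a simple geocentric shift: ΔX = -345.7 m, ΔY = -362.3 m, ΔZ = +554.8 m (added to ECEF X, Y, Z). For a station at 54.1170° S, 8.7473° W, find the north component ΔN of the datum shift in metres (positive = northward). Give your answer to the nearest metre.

At φ = -54.1170°, λ = -8.7473°: sin φ = -0.810216, cos φ = 0.586132, sin λ = -0.152077, cos λ = 0.988369.
ΔN = −sin φ cos λ·ΔX − sin φ sin λ·ΔY + cos φ·ΔZ = −(-0.810216)(0.988369)(-345.7) − (-0.810216)(-0.152077)(-362.3) + (0.586132)(554.8) = 92.99 m.

ΔN = 93 m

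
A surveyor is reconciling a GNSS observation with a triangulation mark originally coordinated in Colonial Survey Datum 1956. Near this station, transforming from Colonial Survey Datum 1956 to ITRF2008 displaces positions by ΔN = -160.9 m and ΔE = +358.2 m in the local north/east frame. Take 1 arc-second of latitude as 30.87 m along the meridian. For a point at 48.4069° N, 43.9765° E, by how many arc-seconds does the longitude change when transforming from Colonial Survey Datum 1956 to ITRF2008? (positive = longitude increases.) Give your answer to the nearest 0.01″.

Δλ = 17.48″

At latitude 48.4069°, cos φ = 0.663836.
1″ of longitude at this latitude = 30.87 × cos φ = 20.4926 m, so Δλ = 358.2 / 20.4926 = 17.479″.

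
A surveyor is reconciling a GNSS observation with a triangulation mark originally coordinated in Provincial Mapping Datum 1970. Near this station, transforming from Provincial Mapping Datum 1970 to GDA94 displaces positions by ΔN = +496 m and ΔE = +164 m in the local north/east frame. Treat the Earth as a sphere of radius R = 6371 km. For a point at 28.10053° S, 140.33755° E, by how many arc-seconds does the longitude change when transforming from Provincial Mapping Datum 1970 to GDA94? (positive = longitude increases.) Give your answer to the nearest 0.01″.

Δλ = 6.02″

At latitude -28.10053°, cos φ = 0.882123.
One radian of longitude at latitude φ spans R cos φ, so Δλ = ΔE / (R cos φ) = 164.0 / (6371000 × 0.882123) = 2.9181e-05 rad = 6.019″.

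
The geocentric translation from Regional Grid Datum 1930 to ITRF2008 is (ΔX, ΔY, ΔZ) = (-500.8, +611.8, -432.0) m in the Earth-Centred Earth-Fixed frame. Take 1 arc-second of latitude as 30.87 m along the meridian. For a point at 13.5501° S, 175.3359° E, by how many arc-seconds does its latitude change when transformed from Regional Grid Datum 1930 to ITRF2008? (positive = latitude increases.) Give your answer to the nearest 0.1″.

sin φ = -0.234296, cos φ = 0.972165, sin λ = 0.081314, cos λ = -0.996689.
North component: ΔN = −sin φ cos λ·ΔX − sin φ sin λ·ΔY + cos φ·ΔZ = −(-0.234296)(-0.996689)(-500.8) − (-0.234296)(0.081314)(611.8) + (0.972165)(-432.0) = -291.37 m.
1° of latitude spans 3600 × 30.87 = 111132 m, so Δφ = -291.37 / 111132 × 3600 = -9.439″.

Δφ = -9.4″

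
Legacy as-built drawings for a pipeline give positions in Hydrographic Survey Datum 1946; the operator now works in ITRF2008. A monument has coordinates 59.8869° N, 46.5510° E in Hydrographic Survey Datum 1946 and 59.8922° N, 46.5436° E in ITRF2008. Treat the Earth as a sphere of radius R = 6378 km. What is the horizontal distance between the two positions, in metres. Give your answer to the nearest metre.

Δφ = 59.8922° − 59.8869° = +0.0053°; Δλ = 46.5436° − 46.5510° = -0.0074°.
1° along a meridian = πR/180 = 111317 m.
ΔN = Δφ × 111317 = 590.0 m; ΔE = Δλ × 111317 × cos(59.8869°) = -0.0074 × 111317 × 0.501709 = -413.3 m.
Distance = √(ΔE² + ΔN²) = √((-413.3)² + 590.0²) = 720.3 m.

720 m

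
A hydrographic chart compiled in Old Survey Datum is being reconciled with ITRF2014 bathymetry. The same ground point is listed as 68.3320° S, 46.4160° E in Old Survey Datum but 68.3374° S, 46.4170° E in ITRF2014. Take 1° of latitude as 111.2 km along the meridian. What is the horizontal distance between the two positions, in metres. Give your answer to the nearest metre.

602 m

Δφ = -68.3374° − -68.3320° = -0.0054°; Δλ = 46.4170° − 46.4160° = +0.0010°.
ΔN = Δφ × 111200 = -600.5 m; ΔE = Δλ × 111200 × cos(-68.3320°) = +0.0010 × 111200 × 0.369228 = 41.1 m.
Distance = √(ΔE² + ΔN²) = √(41.1² + (-600.5)²) = 601.9 m.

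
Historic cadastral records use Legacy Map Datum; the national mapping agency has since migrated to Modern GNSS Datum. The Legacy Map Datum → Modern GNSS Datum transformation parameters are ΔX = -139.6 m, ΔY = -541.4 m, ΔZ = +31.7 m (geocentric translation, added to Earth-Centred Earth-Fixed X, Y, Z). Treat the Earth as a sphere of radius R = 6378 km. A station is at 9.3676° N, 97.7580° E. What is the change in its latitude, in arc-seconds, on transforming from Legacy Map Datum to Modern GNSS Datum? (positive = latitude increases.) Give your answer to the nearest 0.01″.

sin φ = 0.162768, cos φ = 0.986664, sin λ = 0.990847, cos λ = -0.134989.
North component: ΔN = −sin φ cos λ·ΔX − sin φ sin λ·ΔY + cos φ·ΔZ = −(0.162768)(-0.134989)(-139.6) − (0.162768)(0.990847)(-541.4) + (0.986664)(31.7) = 115.53 m.
1° of latitude spans πR/180 = 111317 m, so Δφ = 115.53 / 111317 × 3600 = 3.736″.

Δφ = 3.74″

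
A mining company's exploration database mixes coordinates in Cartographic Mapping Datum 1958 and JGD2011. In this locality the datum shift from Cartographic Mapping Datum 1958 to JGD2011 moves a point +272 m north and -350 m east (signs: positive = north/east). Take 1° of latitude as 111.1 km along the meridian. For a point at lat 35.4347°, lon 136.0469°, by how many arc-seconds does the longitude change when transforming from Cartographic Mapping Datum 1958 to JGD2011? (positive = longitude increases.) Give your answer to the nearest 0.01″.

Δλ = -13.92″

At latitude 35.4347°, cos φ = 0.814777.
1° of longitude at this latitude = 111.1 × cos φ = 90.52 km, so Δλ = -350.0 / 90521.7 = -0.0038665° = -13.919″.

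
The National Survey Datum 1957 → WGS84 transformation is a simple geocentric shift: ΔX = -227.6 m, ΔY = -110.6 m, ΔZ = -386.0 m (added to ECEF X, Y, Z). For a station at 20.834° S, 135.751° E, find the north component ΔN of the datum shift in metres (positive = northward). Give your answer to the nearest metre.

ΔN = -330 m

The local north axis is (−sin φ cos λ, −sin φ sin λ, cos φ), giving ΔN = 57.985 − 27.448 − 360.761 = -330.22 m.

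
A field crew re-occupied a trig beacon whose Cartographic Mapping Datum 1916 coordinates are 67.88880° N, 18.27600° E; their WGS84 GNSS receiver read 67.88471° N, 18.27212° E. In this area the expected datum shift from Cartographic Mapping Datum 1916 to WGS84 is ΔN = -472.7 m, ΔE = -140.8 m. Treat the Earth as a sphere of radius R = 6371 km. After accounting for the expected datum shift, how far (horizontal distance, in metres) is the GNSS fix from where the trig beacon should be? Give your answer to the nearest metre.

28 m

Observed coordinate differences: Δφ = -0.00409°, Δλ = -0.00388°.
Converting to metres (1° lat = 111195 m, cos φ = 0.376405): observed ΔN = -454.8 m, observed ΔE = -162.4 m.
Subtracting the expected shift leaves a residual of -454.8 − (-472.7) = 17.9 m north and -162.4 − (-140.8) = -21.6 m east.
Residual distance = √(17.9² + (-21.6)²) = 28.1 m.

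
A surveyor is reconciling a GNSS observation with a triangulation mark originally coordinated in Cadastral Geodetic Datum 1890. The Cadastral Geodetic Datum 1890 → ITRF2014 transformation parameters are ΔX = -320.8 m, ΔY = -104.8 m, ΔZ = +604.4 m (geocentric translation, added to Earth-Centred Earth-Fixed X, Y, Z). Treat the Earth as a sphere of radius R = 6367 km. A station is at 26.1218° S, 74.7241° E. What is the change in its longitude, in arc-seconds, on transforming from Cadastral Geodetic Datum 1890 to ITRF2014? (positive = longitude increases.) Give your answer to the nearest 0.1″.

sin φ = -0.440281, cos φ = 0.897860, sin λ = 0.964668, cos λ = 0.263467.
East component: ΔE = −sin λ·ΔX + cos λ·ΔY = −(0.964668)(-320.8) + (0.263467)(-104.8) = 281.85 m.
1° of latitude spans πR/180 = 111125 m; at latitude φ, 1° of longitude spans that × cos φ = 99774.8 m, so Δλ = 281.85 / 99774.8 × 3600 = 10.170″.

Δλ = 10.2″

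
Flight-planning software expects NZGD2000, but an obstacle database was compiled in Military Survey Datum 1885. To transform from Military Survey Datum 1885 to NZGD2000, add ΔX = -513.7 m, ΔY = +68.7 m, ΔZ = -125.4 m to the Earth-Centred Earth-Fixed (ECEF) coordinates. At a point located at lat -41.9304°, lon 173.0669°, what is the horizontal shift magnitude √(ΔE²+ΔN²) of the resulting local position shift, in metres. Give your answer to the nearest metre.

At φ = -41.9304°, λ = 173.0669°: sin φ = -0.668227, cos φ = 0.743957, sin λ = 0.120710, cos λ = -0.992688.
ΔE = −sin λ·ΔX + cos λ·ΔY = −(0.120710)·(-513.7) + (-0.992688)·(68.7) = -6.19 m.
ΔN = −sin φ cos λ·ΔX − sin φ sin λ·ΔY + cos φ·ΔZ = −(-0.668227)(-0.992688)(-513.7) − (-0.668227)(0.120710)(68.7) + (0.743957)(-125.4) = 253.01 m.
Horizontal magnitude = √(ΔE² + ΔN²) = √((-6.19)² + 253.01²) = 253.08 m.

253 m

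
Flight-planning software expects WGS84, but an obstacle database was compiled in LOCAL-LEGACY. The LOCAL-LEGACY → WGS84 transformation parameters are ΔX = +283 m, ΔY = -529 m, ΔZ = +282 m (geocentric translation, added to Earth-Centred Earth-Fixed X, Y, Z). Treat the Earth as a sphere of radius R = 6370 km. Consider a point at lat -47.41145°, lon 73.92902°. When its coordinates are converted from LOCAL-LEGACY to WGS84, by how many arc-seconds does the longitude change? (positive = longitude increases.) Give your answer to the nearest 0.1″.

Δλ = -20.0″

sin φ = -0.736232, cos φ = 0.676729, sin λ = 0.960919, cos λ = 0.276828.
East component: ΔE = −sin λ·ΔX + cos λ·ΔY = −(0.960919)(283) + (0.276828)(-529) = -418.38 m.
1° of latitude spans πR/180 = 111177 m; at latitude φ, 1° of longitude spans that × cos φ = 75237.0 m, so Δλ = -418.38 / 75237.0 × 3600 = -20.019″.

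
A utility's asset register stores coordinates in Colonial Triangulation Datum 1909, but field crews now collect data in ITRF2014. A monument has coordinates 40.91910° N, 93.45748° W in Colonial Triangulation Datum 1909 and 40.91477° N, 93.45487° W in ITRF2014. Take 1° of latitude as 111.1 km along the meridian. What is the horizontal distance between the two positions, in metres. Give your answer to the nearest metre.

529 m

Δφ = 40.91477° − 40.91910° = -0.00433°; Δλ = -93.45487° − -93.45748° = +0.00261°.
ΔN = Δφ × 111100 = -481.1 m; ΔE = Δλ × 111100 × cos(40.91910°) = +0.00261 × 111100 × 0.755635 = 219.1 m.
Distance = √(ΔE² + ΔN²) = √(219.1² + (-481.1)²) = 528.6 m.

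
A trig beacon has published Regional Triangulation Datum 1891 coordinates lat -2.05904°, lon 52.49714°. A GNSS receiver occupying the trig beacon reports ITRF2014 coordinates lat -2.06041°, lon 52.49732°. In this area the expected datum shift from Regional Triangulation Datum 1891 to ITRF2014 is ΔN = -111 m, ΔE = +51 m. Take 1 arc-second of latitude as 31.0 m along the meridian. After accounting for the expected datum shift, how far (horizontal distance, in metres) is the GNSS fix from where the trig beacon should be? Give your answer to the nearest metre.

Observed coordinate differences: Δφ = -0.00137°, Δλ = +0.00018°.
Converting to metres (1° lat = 111600 m, cos φ = 0.999354): observed ΔN = -152.9 m, observed ΔE = 20.1 m.
Subtracting the expected shift leaves a residual of -152.9 − (-111) = -41.9 m north and 20.1 − (51) = -30.9 m east.
Residual distance = √((-41.9)² + (-30.9)²) = 52.1 m.

52 m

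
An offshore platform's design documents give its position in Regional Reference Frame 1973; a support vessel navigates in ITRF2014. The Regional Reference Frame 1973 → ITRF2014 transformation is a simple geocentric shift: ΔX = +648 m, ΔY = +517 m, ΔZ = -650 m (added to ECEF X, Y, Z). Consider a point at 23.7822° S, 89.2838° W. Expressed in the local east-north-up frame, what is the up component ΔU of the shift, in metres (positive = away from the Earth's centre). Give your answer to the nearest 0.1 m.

The local up (radial) axis is (cos φ cos λ, cos φ sin λ, sin φ), giving ΔU = 7.412 − 473.062 + 262.120 = -203.53 m.

ΔU = -203.5 m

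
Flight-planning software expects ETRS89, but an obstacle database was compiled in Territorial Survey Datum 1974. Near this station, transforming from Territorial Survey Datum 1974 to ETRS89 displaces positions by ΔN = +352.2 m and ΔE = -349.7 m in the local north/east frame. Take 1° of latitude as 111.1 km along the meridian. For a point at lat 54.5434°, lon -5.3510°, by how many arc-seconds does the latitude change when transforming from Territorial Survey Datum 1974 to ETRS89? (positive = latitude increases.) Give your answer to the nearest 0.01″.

Δφ = 11.41″

1° of latitude = 111.1 km, so Δφ = 352.2 / 111100 = 0.0031701° = 11.412″.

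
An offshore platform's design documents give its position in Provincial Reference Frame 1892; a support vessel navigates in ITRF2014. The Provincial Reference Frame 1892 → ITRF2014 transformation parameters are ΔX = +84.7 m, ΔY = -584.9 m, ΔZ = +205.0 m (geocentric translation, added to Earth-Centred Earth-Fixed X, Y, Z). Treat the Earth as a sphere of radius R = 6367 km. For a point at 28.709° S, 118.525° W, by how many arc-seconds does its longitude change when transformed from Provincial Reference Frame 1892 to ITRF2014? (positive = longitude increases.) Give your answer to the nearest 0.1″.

sin φ = -0.480361, cos φ = 0.877071, sin λ = -0.878609, cos λ = -0.477542.
East component: ΔE = −sin λ·ΔX + cos λ·ΔY = −(-0.878609)(84.7) + (-0.477542)(-584.9) = 353.73 m.
1° of latitude spans πR/180 = 111125 m; at latitude φ, 1° of longitude spans that × cos φ = 97464.6 m, so Δλ = 353.73 / 97464.6 × 3600 = 13.066″.

Δλ = 13.1″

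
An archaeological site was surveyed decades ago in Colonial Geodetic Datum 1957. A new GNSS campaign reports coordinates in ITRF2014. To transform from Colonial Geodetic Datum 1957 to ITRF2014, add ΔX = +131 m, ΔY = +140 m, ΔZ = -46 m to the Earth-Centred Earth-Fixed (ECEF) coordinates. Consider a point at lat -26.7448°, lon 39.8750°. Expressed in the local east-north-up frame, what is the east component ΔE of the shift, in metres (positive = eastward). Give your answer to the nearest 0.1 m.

ΔE = 23.5 m

At φ = -26.7448°, λ = 39.8750°: sin φ = -0.450017, cos φ = 0.893020, sin λ = 0.641115, cos λ = 0.767445.
ΔE = −sin λ·ΔX + cos λ·ΔY = −(0.641115)·(131) + (0.767445)·(140) = 23.46 m.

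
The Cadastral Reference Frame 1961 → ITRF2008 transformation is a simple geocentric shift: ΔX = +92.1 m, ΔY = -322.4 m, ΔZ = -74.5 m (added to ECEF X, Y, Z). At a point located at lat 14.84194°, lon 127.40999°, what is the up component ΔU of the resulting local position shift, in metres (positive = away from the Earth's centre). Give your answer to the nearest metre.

ΔU = -321 m

At φ = 14.84194°, λ = 127.40999°: sin φ = 0.256153, cos φ = 0.966636, sin λ = 0.794309, cos λ = -0.607514.
ΔU = cos φ cos λ·ΔX + cos φ sin λ·ΔY + sin φ·ΔZ = (0.966636)(-0.607514)(92.1) + (0.966636)(0.794309)(-322.4) + (0.256153)(-74.5) = -320.71 m.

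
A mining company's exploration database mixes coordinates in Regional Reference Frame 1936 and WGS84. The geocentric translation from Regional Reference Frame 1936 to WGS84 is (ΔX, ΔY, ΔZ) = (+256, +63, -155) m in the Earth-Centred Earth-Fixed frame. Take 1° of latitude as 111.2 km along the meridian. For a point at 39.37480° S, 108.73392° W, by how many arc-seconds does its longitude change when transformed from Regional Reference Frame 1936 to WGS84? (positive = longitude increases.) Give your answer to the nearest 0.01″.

sin φ = -0.634391, cos φ = 0.773013, sin λ = -0.947020, cos λ = -0.321174.
East component: ΔE = −sin λ·ΔX + cos λ·ΔY = −(-0.947020)(256) + (-0.321174)(63) = 222.20 m.
1° of latitude spans 111200 m; at latitude φ, 1° of longitude spans that × cos φ = 85959.0 m, so Δλ = 222.20 / 85959.0 × 3600 = 9.306″.

Δλ = 9.31″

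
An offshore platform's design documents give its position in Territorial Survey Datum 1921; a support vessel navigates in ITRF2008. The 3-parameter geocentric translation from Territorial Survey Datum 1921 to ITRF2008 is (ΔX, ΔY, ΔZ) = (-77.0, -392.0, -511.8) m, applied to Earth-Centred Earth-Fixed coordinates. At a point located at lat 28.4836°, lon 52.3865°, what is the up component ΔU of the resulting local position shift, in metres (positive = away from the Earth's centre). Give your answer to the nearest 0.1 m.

ΔU = -558.3 m

At φ = 28.4836°, λ = 52.3865°: sin φ = 0.476907, cos φ = 0.878954, sin λ = 0.792146, cos λ = 0.610332.
ΔU = cos φ cos λ·ΔX + cos φ sin λ·ΔY + sin φ·ΔZ = (0.878954)(0.610332)(-77.0) + (0.878954)(0.792146)(-392.0) + (0.476907)(-511.8) = -558.32 m.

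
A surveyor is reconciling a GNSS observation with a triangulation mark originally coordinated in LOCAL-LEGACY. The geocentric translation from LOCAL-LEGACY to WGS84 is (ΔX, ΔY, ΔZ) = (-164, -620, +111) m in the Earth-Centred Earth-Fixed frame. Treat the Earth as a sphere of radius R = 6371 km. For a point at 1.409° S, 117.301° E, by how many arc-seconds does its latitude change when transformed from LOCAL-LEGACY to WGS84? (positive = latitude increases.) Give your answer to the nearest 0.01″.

sin φ = -0.024589, cos φ = 0.999698, sin λ = 0.888609, cos λ = -0.458665.
North component: ΔN = −sin φ cos λ·ΔX − sin φ sin λ·ΔY + cos φ·ΔZ = −(-0.024589)(-0.458665)(-164) − (-0.024589)(0.888609)(-620) + (0.999698)(111) = 99.27 m.
1° of latitude spans πR/180 = 111195 m, so Δφ = 99.27 / 111195 × 3600 = 3.214″.

Δφ = 3.21″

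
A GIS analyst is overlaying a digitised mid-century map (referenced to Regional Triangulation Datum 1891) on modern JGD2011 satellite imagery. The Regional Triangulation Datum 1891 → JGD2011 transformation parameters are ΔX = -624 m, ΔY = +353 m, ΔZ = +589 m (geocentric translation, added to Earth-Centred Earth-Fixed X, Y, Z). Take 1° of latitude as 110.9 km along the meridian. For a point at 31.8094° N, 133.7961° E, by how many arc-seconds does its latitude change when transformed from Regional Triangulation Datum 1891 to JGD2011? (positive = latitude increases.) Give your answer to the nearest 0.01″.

sin φ = 0.527095, cos φ = 0.849806, sin λ = 0.721807, cos λ = -0.692094.
North component: ΔN = −sin φ cos λ·ΔX − sin φ sin λ·ΔY + cos φ·ΔZ = −(0.527095)(-0.692094)(-624) − (0.527095)(0.721807)(353) + (0.849806)(589) = 138.60 m.
1° of latitude spans 110900 m, so Δφ = 138.60 / 110900 × 3600 = 4.499″.

Δφ = 4.50″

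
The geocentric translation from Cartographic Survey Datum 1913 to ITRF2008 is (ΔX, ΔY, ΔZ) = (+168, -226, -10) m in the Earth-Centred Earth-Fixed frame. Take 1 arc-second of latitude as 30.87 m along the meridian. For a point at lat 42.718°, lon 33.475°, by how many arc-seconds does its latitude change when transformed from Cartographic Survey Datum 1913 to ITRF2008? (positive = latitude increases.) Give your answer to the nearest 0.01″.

sin φ = 0.678391, cos φ = 0.734702, sin λ = 0.551573, cos λ = 0.834127.
North component: ΔN = −sin φ cos λ·ΔX − sin φ sin λ·ΔY + cos φ·ΔZ = −(0.678391)(0.834127)(168) − (0.678391)(0.551573)(-226) + (0.734702)(-10) = -17.85 m.
1° of latitude spans 3600 × 30.87 = 111132 m, so Δφ = -17.85 / 111132 × 3600 = -0.578″.

Δφ = -0.58″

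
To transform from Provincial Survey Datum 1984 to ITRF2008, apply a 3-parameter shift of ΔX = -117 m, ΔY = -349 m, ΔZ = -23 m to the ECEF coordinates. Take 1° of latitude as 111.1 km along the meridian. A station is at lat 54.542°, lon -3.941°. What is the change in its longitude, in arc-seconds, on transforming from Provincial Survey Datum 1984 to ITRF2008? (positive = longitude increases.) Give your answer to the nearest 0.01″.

Δλ = -19.90″

sin φ = 0.814541, cos φ = 0.580106, sin λ = -0.068729, cos λ = 0.997635.
East component: ΔE = −sin λ·ΔX + cos λ·ΔY = −(-0.068729)(-117) + (0.997635)(-349) = -356.22 m.
1° of latitude spans 111100 m; at latitude φ, 1° of longitude spans that × cos φ = 64449.8 m, so Δλ = -356.22 / 64449.8 × 3600 = -19.897″.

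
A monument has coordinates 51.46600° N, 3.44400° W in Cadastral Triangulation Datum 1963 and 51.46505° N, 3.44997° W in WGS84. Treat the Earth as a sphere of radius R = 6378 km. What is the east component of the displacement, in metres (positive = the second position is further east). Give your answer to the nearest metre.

ΔE = -414 m

Δφ = 51.46505° − 51.46600° = -0.00095°; Δλ = -3.44997° − -3.44400° = -0.00597°.
1° along a meridian = πR/180 = 111317 m.
ΔN = Δφ × 111317 = -105.8 m; ΔE = Δλ × 111317 × cos(51.46600°) = -0.00597 × 111317 × 0.622979 = -414.0 m.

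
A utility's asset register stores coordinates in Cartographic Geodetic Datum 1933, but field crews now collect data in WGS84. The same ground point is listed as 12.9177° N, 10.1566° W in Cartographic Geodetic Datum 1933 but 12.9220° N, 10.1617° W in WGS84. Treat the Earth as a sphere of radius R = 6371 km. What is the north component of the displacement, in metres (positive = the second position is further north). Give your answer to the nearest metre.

Δφ = 12.9220° − 12.9177° = +0.0043°; Δλ = -10.1617° − -10.1566° = -0.0051°.
1° along a meridian = πR/180 = 111195 m.
ΔN = Δφ × 111195 = 478.1 m; ΔE = Δλ × 111195 × cos(12.9177°) = -0.0051 × 111195 × 0.974692 = -552.7 m.

ΔN = 478 m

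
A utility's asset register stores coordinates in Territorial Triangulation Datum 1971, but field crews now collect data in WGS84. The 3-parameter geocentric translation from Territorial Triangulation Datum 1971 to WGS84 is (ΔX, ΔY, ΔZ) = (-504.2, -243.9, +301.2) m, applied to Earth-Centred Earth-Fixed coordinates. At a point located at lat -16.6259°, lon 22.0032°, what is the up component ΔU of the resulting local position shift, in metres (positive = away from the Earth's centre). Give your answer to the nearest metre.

ΔU = -622 m

At φ = -16.6259°, λ = 22.0032°: sin φ = -0.286122, cos φ = 0.958193, sin λ = 0.374658, cos λ = 0.927163.
ΔU = cos φ cos λ·ΔX + cos φ sin λ·ΔY + sin φ·ΔZ = (0.958193)(0.927163)(-504.2) + (0.958193)(0.374658)(-243.9) + (-0.286122)(301.2) = -621.67 m.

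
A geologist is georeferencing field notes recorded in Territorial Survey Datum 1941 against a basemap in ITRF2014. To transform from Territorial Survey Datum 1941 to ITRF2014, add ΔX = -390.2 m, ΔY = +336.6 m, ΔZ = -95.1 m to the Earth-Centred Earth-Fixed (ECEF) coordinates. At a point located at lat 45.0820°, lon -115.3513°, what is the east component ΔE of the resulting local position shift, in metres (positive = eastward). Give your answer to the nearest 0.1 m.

The local east axis at (φ, λ) is (−sin λ, cos λ, 0), so ΔE = −sin(-115.3513°)·(-390.2) + cos(-115.3513°)·336.6 = -496.74 m.

ΔE = -496.7 m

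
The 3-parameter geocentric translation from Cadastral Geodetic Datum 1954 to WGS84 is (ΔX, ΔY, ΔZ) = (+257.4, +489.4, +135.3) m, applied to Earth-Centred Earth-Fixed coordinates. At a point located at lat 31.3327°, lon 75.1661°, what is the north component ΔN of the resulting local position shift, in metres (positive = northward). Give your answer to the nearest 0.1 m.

At φ = 31.3327°, λ = 75.1661°: sin φ = 0.520007, cos φ = 0.854162, sin λ = 0.966672, cos λ = 0.256018.
ΔN = −sin φ cos λ·ΔX − sin φ sin λ·ΔY + cos φ·ΔZ = −(0.520007)(0.256018)(257.4) − (0.520007)(0.966672)(489.4) + (0.854162)(135.3) = -164.71 m.

ΔN = -164.7 m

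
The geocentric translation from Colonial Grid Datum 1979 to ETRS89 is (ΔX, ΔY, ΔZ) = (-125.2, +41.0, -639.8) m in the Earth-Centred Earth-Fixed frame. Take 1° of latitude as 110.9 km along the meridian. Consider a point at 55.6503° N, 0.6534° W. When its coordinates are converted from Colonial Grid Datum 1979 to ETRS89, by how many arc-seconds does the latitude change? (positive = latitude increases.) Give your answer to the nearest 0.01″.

Δφ = -8.35″

sin φ = 0.825609, cos φ = 0.564242, sin λ = -0.011404, cos λ = 0.999935.
North component: ΔN = −sin φ cos λ·ΔX − sin φ sin λ·ΔY + cos φ·ΔZ = −(0.825609)(0.999935)(-125.2) − (0.825609)(-0.011404)(41.0) + (0.564242)(-639.8) = -257.26 m.
1° of latitude spans 110900 m, so Δφ = -257.26 / 110900 × 3600 = -8.351″.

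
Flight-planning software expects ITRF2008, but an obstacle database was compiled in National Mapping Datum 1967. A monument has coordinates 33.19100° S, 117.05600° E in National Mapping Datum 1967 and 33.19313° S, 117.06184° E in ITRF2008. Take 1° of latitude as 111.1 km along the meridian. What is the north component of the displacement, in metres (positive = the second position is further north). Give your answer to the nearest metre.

ΔN = -237 m

Δφ = -33.19313° − -33.19100° = -0.00213°; Δλ = 117.06184° − 117.05600° = +0.00584°.
ΔN = Δφ × 111100 = -236.6 m; ΔE = Δλ × 111100 × cos(-33.19100°) = +0.00584 × 111100 × 0.836850 = 543.0 m.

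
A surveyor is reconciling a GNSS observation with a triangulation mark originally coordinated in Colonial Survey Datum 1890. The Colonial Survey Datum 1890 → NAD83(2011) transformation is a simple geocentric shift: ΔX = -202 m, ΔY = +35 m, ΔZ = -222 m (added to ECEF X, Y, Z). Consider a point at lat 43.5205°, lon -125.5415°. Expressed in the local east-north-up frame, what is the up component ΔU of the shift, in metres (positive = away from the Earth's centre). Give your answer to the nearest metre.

ΔU = -88 m

The local up (radial) axis is (cos φ cos λ, cos φ sin λ, sin φ), giving ΔU = 85.145 − 20.651 − 152.872 = -88.38 m.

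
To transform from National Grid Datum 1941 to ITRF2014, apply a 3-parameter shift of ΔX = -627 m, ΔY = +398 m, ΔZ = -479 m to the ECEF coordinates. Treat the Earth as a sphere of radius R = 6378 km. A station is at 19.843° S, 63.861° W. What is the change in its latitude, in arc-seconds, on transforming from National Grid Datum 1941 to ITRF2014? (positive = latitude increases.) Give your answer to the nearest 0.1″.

sin φ = -0.339444, cos φ = 0.940626, sin λ = -0.897728, cos λ = 0.440550.
North component: ΔN = −sin φ cos λ·ΔX − sin φ sin λ·ΔY + cos φ·ΔZ = −(-0.339444)(0.440550)(-627) − (-0.339444)(-0.897728)(398) + (0.940626)(-479) = -665.60 m.
1° of latitude spans πR/180 = 111317 m, so Δφ = -665.60 / 111317 × 3600 = -21.526″.

Δφ = -21.5″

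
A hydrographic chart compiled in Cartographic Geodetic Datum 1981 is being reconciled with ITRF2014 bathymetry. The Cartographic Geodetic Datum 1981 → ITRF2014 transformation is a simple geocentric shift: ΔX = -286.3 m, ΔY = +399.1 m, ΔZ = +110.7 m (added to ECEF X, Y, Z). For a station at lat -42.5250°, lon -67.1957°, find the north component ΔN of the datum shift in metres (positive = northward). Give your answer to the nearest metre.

ΔN = -242 m

At φ = -42.5250°, λ = -67.1957°: sin φ = -0.675912, cos φ = 0.736982, sin λ = -0.921834, cos λ = 0.387585.
ΔN = −sin φ cos λ·ΔX − sin φ sin λ·ΔY + cos φ·ΔZ = −(-0.675912)(0.387585)(-286.3) − (-0.675912)(-0.921834)(399.1) + (0.736982)(110.7) = -242.09 m.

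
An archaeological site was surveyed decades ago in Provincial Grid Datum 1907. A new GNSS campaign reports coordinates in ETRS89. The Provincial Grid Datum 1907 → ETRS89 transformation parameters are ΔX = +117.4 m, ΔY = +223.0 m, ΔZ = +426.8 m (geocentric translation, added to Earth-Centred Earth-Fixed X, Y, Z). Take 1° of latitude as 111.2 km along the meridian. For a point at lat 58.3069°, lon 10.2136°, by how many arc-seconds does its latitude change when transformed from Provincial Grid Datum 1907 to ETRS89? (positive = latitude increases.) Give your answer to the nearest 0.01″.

Δφ = 2.99″

sin φ = 0.850874, cos φ = 0.525369, sin λ = 0.177318, cos λ = 0.984154.
North component: ΔN = −sin φ cos λ·ΔX − sin φ sin λ·ΔY + cos φ·ΔZ = −(0.850874)(0.984154)(117.4) − (0.850874)(0.177318)(223.0) + (0.525369)(426.8) = 92.27 m.
1° of latitude spans 111200 m, so Δφ = 92.27 / 111200 × 3600 = 2.987″.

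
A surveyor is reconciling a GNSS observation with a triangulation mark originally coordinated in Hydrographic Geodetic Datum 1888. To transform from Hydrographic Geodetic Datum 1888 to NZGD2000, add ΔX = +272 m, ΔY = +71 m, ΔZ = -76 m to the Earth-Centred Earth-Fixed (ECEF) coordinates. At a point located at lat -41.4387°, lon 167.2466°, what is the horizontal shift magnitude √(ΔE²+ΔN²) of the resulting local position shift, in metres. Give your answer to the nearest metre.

257 m

At φ = -41.4387°, λ = 167.2466°: sin φ = -0.661818, cos φ = 0.749664, sin λ = 0.220755, cos λ = -0.975329.
ΔE = −sin λ·ΔX + cos λ·ΔY = −(0.220755)·(272) + (-0.975329)·(71) = -129.29 m.
ΔN = −sin φ cos λ·ΔX − sin φ sin λ·ΔY + cos φ·ΔZ = −(-0.661818)(-0.975329)(272) − (-0.661818)(0.220755)(71) + (0.749664)(-76) = -222.17 m.
Horizontal magnitude = √(ΔE² + ΔN²) = √((-129.29)² + (-222.17)²) = 257.06 m.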